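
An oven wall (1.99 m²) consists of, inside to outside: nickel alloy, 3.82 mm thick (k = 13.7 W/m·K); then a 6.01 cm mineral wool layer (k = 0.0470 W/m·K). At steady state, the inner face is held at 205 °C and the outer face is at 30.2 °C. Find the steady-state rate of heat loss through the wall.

Q = 272 W

Resistance network (inner→outer):
  R_nickel alloy = L/(kA) = 0.00382/(13.7·1.99) = 1.401×10^-4 K/W
  R_mineral wool = L/(kA) = 0.0601/(0.0470·1.99) = 0.6426 K/W
ΣR = 1.401×10^-4 + 0.6426 = 0.6427 K/W
Q = ΔT/ΣR = (205 °C − 30.2 °C)/0.6427 = 272 W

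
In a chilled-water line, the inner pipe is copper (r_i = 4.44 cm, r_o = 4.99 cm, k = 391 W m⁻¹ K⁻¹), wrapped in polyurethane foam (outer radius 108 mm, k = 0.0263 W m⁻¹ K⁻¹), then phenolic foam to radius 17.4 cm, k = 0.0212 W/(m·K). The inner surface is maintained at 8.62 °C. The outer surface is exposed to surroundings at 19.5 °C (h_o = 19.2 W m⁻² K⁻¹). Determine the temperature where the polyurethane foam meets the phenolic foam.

T = 14.7 °C

Series thermal resistances, inner to outer:
  R'_copper = ln(0.0499/0.0444)/(2πk) = 0.1168/(2π·391) = 4.754×10^-5 m·K/W
  R'_polyurethane foam = ln(0.108/0.0499)/(2πk) = 0.7721/(2π·0.0263) = 4.672 m·K/W
  R'_phenolic foam = ln(0.174/0.108)/(2πk) = 0.4769/(2π·0.0212) = 3.580 m·K/W
  R'_conv,out = 1/(2πr h) = 1/(2π·0.174·19.2) = 0.04764 m·K/W
ΣR = 4.754×10^-5 + 4.672 + 3.580 + 0.04764 = 8.300 m·K/W
Q' = ΔT/ΣR = (8.62 °C − 19.5 °C)/8.300 = -1.311 W/m
From the inner boundary to the polyurethane foam/phenolic foam interface, ΣR_partial = 4.672 m·K/W.
T_interface = T_in − Q'·ΣR_partial = 8.62 °C − (-1.311)(4.672) = 14.7 °C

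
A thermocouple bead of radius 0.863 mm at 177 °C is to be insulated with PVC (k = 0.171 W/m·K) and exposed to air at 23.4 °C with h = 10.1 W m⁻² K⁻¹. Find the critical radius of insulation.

r_cr = 3.39 cm

For a sphere, r_cr = 2k_ins/h = 2·0.171/10.1 = 0.0339 m = 3.39 cm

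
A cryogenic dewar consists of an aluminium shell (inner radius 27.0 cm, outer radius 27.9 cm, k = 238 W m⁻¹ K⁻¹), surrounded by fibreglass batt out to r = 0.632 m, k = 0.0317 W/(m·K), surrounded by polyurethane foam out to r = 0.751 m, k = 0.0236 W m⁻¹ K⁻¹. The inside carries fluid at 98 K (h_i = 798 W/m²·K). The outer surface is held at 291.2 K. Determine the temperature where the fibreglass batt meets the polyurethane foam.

T = 263.4 K

Series thermal resistances, inner to outer:
  R_conv,in = 1/(4πr²h) = 1/(4π·0.270²·798) = 0.001368 K/W
  R_aluminium = (1/0.270 − 1/0.279)/(4πk) = 0.1195/(4π·238) = 3.995×10^-5 K/W
  R_fibreglass batt = (1/0.279 − 1/0.632)/(4πk) = 2.002/(4π·0.0317) = 5.026 K/W
  R_polyurethane foam = (1/0.632 − 1/0.751)/(4πk) = 0.2507/(4π·0.0236) = 0.8454 K/W
ΣR = 0.001368 + 3.995×10^-5 + 5.026 + 0.8454 = 5.873 K/W
Q = ΔT/ΣR = (98 K − 291.2 K)/5.873 = -32.90 W
From the inner boundary to the fibreglass batt/polyurethane foam interface, ΣR_partial = 5.027 K/W.
T_interface = T_in − Q·ΣR_partial = 98 K − (-32.90)(5.027) = 263.4 K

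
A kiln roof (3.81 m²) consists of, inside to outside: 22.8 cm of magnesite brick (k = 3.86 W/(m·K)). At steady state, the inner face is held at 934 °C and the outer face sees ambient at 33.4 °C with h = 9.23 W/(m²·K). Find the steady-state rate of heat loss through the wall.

Q = 20500 W

Treat each layer as a resistance in series:
  R_magnesite brick = L/(kA) = 0.228/(3.86·3.81) = 0.01550 K/W
  R_conv,out = 1/(hA) = 1/(9.23·3.81) = 0.02844 K/W
ΣR = 0.01550 + 0.02844 = 0.04394 K/W
Q = ΔT/ΣR = (934 °C − 33.4 °C)/0.04394 = 20500 W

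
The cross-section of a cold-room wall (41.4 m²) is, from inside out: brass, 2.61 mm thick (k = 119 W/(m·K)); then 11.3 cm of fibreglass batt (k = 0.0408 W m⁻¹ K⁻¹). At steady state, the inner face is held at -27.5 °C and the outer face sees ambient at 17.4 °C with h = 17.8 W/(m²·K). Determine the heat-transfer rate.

Resistance network (inner→outer):
  R_brass = L/(kA) = 0.00261/(119·41.4) = 5.298×10^-7 K/W
  R_fibreglass batt = L/(kA) = 0.113/(0.0408·41.4) = 0.06690 K/W
  R_conv,out = 1/(hA) = 1/(17.8·41.4) = 0.001357 K/W
ΣR = 5.298×10^-7 + 0.06690 + 0.001357 = 0.06826 K/W
Q = ΔT/ΣR = (-27.5 °C − 17.4 °C)/0.06826 = -658 W
(Negative Q ⇒ heat flows inward; heat gain = 658 W.)

Q = 658 W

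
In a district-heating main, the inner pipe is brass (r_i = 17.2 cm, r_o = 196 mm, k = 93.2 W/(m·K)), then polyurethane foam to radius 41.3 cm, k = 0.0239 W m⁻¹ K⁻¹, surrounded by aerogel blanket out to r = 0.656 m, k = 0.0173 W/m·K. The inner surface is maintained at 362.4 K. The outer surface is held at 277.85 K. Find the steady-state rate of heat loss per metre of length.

Q' = 9.17 W/m

Treat each layer as a resistance in series:
  R'_brass = ln(0.196/0.172)/(2πk) = 0.1306/(2π·93.2) = 2.231×10^-4 m·K/W
  R'_polyurethane foam = ln(0.413/0.196)/(2πk) = 0.7453/(2π·0.0239) = 4.963 m·K/W
  R'_aerogel blanket = ln(0.656/0.413)/(2πk) = 0.4627/(2π·0.0173) = 4.257 m·K/W
ΣR = 2.231×10^-4 + 4.963 + 4.257 = 9.220 m·K/W
Q' = ΔT/ΣR = (362.4 K − 277.85 K)/9.220 = 9.17 W/m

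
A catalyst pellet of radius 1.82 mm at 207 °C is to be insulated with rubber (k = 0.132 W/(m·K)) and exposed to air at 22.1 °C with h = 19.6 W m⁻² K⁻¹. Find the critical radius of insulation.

For a sphere, r_cr = 2k_ins/h = 2·0.132/19.6 = 0.0135 m = 1.35 cm

r_cr = 1.35 cm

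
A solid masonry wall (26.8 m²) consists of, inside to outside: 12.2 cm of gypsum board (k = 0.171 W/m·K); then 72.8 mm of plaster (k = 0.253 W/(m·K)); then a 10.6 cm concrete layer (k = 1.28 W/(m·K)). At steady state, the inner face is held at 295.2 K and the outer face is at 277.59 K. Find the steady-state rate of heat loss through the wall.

Treat each layer as a resistance in series:
  R_gypsum board = L/(kA) = 0.122/(0.171·26.8) = 0.02662 K/W
  R_plaster = L/(kA) = 0.0728/(0.253·26.8) = 0.01074 K/W
  R_concrete = L/(kA) = 0.106/(1.28·26.8) = 0.003090 K/W
ΣR = 0.02662 + 0.01074 + 0.003090 = 0.04045 K/W
Q = ΔT/ΣR = (295.2 K − 277.59 K)/0.04045 = 435 W

Q = 435 W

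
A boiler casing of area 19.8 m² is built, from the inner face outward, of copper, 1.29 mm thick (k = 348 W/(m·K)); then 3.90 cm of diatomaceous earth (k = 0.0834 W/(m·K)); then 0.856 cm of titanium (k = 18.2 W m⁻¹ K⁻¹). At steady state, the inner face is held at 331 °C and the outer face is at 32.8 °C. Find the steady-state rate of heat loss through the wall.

Q = 12.6 kW

Series thermal resistances, inner to outer:
  R_copper = L/(kA) = 0.00129/(348·19.8) = 1.872×10^-7 K/W
  R_diatomaceous earth = L/(kA) = 0.0390/(0.0834·19.8) = 0.02362 K/W
  R_titanium = L/(kA) = 0.00856/(18.2·19.8) = 2.375×10^-5 K/W
ΣR = 1.872×10^-7 + 0.02362 + 2.375×10^-5 = 0.02364 K/W
Q = ΔT/ΣR = (331 °C − 32.8 °C)/0.02364 = 12600 W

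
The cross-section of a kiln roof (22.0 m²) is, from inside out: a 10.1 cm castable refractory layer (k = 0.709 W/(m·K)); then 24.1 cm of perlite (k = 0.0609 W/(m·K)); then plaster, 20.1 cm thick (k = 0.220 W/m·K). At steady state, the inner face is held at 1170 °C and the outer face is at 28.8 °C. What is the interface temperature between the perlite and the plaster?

T = 237 °C

Resistance network (inner→outer):
  R_castable refractory = L/(kA) = 0.101/(0.709·22.0) = 0.006475 K/W
  R_perlite = L/(kA) = 0.241/(0.0609·22.0) = 0.1799 K/W
  R_plaster = L/(kA) = 0.201/(0.220·22.0) = 0.04153 K/W
ΣR = 0.006475 + 0.1799 + 0.04153 = 0.2279 K/W
Q = ΔT/ΣR = (1170 °C − 28.8 °C)/0.2279 = 5007 W
From the inner boundary to the perlite/plaster interface, ΣR_partial = 0.1864 K/W.
T_interface = T_in − Q·ΣR_partial = 1170 °C − (5007)(0.1864) = 237 °C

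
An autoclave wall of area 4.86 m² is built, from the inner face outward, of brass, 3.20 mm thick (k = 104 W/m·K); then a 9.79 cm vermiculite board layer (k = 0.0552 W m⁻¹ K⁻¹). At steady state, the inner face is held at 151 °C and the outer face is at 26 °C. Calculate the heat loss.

Q = 343 W

Treat each layer as a resistance in series:
  R_brass = L/(kA) = 0.00320/(104·4.86) = 6.331×10^-6 K/W
  R_vermiculite board = L/(kA) = 0.0979/(0.0552·4.86) = 0.3649 K/W
ΣR = 6.331×10^-6 + 0.3649 = 0.3649 K/W
Q = ΔT/ΣR = (151 °C − 26 °C)/0.3649 = 343 W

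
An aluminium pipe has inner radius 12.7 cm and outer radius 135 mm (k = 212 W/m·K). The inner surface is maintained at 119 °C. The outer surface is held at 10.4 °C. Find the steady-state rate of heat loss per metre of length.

Q' = 2πk·ΔT/ln(r₂/r₁) = 2π × 212 × 108.6 / ln(0.135/0.127) = 2.37×10^6 W/m

Q' = 2.37×10^6 W/m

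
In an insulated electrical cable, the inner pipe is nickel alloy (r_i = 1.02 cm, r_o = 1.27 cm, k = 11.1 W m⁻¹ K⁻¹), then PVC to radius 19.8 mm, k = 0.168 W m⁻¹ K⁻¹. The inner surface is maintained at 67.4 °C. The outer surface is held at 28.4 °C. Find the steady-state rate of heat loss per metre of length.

Q' = 92.0 W/m

Treat each layer as a resistance in series:
  R'_nickel alloy = ln(0.0127/0.0102)/(2πk) = 0.2192/(2π·11.1) = 0.003143 m·K/W
  R'_PVC = ln(0.0198/0.0127)/(2πk) = 0.4441/(2π·0.168) = 0.4207 m·K/W
ΣR = 0.003143 + 0.4207 = 0.4238 m·K/W
Q' = ΔT/ΣR = (67.4 °C − 28.4 °C)/0.4238 = 92.0 W/m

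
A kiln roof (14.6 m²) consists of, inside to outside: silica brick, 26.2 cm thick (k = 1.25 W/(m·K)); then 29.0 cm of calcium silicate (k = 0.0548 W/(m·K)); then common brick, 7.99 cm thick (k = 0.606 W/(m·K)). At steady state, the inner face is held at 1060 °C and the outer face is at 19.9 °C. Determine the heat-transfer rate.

Series thermal resistances, inner to outer:
  R_silica brick = L/(kA) = 0.262/(1.25·14.6) = 0.01436 K/W
  R_calcium silicate = L/(kA) = 0.290/(0.0548·14.6) = 0.3625 K/W
  R_common brick = L/(kA) = 0.0799/(0.606·14.6) = 0.009031 K/W
ΣR = 0.01436 + 0.3625 + 0.009031 = 0.3859 K/W
Q = ΔT/ΣR = (1060 °C − 19.9 °C)/0.3859 = 2700 W

Q = 2.70 kW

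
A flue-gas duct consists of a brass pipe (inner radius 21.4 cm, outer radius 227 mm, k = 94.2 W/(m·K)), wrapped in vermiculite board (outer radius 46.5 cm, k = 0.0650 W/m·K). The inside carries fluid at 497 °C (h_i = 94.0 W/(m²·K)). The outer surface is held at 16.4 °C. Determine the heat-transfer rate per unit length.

Series thermal resistances, inner to outer:
  R'_conv,in = 1/(2πr h) = 1/(2π·0.214·94.0) = 0.007912 m·K/W
  R'_brass = ln(0.227/0.214)/(2πk) = 0.05897/(2π·94.2) = 9.964×10^-5 m·K/W
  R'_vermiculite board = ln(0.465/0.227)/(2πk) = 0.7171/(2π·0.0650) = 1.756 m·K/W
ΣR = 0.007912 + 9.964×10^-5 + 1.756 = 1.764 m·K/W
Q' = ΔT/ΣR = (497 °C − 16.4 °C)/1.764 = 272 W/m

Q' = 272 W/m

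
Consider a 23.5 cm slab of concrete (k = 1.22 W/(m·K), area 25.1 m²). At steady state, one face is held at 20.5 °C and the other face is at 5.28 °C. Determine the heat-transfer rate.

Q = kA·ΔT/L = 1.22 × 25.1 × |20.5 °C − 5.28 °C| / 0.235 = 1980 W

Q = 1980 W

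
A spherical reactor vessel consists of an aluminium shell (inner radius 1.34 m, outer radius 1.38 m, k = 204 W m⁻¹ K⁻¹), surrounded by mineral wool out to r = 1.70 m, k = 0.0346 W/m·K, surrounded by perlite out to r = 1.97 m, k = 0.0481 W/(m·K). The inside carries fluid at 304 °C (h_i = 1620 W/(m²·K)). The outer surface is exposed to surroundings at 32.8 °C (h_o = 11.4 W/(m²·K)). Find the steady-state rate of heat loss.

Q = 604 W

Series thermal resistances, inner to outer:
  R_conv,in = 1/(4πr²h) = 1/(4π·1.34²·1620) = 2.736×10^-5 K/W
  R_aluminium = (1/1.34 − 1/1.38)/(4πk) = 0.02163/(4π·204) = 8.438×10^-6 K/W
  R_mineral wool = (1/1.38 − 1/1.70)/(4πk) = 0.1364/(4π·0.0346) = 0.3137 K/W
  R_perlite = (1/1.70 − 1/1.97)/(4πk) = 0.08062/(4π·0.0481) = 0.1334 K/W
  R_conv,out = 1/(4πr²h) = 1/(4π·1.97²·11.4) = 0.001799 K/W
ΣR = 2.736×10^-5 + 8.438×10^-6 + 0.3137 + 0.1334 + 0.001799 = 0.4489 K/W
Q = ΔT/ΣR = (304 °C − 32.8 °C)/0.4489 = 604 W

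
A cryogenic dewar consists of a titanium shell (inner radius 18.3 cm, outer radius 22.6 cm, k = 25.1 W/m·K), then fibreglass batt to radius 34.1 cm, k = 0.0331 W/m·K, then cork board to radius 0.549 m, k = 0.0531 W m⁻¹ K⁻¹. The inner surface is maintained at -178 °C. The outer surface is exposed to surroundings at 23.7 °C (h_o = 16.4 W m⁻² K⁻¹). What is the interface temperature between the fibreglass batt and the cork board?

Resistance network (inner→outer):
  R_titanium = (1/0.183 − 1/0.226)/(4πk) = 1.040/(4π·25.1) = 0.003296 K/W
  R_fibreglass batt = (1/0.226 − 1/0.341)/(4πk) = 1.492/(4π·0.0331) = 3.588 K/W
  R_cork board = (1/0.341 − 1/0.549)/(4πk) = 1.111/(4π·0.0531) = 1.665 K/W
  R_conv,out = 1/(4πr²h) = 1/(4π·0.549²·16.4) = 0.01610 K/W
ΣR = 0.003296 + 3.588 + 1.665 + 0.01610 = 5.272 K/W
Q = ΔT/ΣR = (-178 °C − 23.7 °C)/5.272 = -38.26 W
From the inner boundary to the fibreglass batt/cork board interface, ΣR_partial = 3.591 K/W.
T_interface = T_in − Q·ΣR_partial = -178 °C − (-38.26)(3.591) = -40.6 °C

T = -40.6 °C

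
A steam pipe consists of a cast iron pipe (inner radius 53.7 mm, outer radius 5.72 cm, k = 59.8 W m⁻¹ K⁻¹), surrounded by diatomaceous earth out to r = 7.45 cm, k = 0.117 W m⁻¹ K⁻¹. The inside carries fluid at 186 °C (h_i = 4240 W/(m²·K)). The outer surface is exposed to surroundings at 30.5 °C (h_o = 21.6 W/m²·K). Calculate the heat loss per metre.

Resistance network (inner→outer):
  R'_conv,in = 1/(2πr h) = 1/(2π·0.0537·4240) = 6.990×10^-4 m·K/W
  R'_cast iron = ln(0.0572/0.0537)/(2πk) = 0.06314/(2π·59.8) = 1.680×10^-4 m·K/W
  R'_diatomaceous earth = ln(0.0745/0.0572)/(2πk) = 0.2642/(2π·0.117) = 0.3595 m·K/W
  R'_conv,out = 1/(2πr h) = 1/(2π·0.0745·21.6) = 0.09890 m·K/W
ΣR = 6.990×10^-4 + 1.680×10^-4 + 0.3595 + 0.09890 = 0.4593 m·K/W
Q' = ΔT/ΣR = (186 °C − 30.5 °C)/0.4593 = 339 W/m

Q' = 339 W/m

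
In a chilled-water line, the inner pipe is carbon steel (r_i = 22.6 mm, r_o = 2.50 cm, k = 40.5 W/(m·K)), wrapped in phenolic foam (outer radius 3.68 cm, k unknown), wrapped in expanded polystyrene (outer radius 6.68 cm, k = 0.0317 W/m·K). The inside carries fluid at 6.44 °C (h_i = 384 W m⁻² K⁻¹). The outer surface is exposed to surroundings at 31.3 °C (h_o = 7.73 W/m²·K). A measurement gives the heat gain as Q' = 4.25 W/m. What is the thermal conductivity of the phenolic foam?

k = 0.0243 W/m·K

ΣR = ΔT/Q' = |6.44 − 31.3|/4.25 = 5.849 m·K/W
Known resistances:
  R'_conv,in = 1/(2πr h) = 1/(2π·0.0226·384) = 0.01834 m·K/W
  R'_carbon steel = ln(0.0250/0.0226)/(2πk) = 0.1009/(2π·40.5) = 3.966×10^-4 m·K/W
  R'_expanded polystyrene = ln(0.0668/0.0368)/(2πk) = 0.5962/(2π·0.0317) = 2.993 m·K/W
  R'_conv,out = 1/(2πr h) = 1/(2π·0.0668·7.73) = 0.3082 m·K/W
R_phenolic foam = ΣR − ΣR_known = 5.849 − 3.320 = 2.529 m·K/W
ln(r₂/r₁)/(2πk) = 2.529 ⇒ k = 0.3866/(2π·2.529) = 0.0243 W/m·K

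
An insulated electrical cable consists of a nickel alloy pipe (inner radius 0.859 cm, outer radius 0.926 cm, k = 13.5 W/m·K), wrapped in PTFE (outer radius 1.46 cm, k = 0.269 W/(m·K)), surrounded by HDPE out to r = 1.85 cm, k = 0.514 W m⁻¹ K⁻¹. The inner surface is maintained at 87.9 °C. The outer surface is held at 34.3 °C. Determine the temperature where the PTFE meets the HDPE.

T = 45.7 °C

Treat each layer as a resistance in series:
  R'_nickel alloy = ln(0.00926/0.00859)/(2πk) = 0.07511/(2π·13.5) = 8.854×10^-4 m·K/W
  R'_PTFE = ln(0.0146/0.00926)/(2πk) = 0.4553/(2π·0.269) = 0.2694 m·K/W
  R'_HDPE = ln(0.0185/0.0146)/(2πk) = 0.2367/(2π·0.514) = 0.07331 m·K/W
ΣR = 8.854×10^-4 + 0.2694 + 0.07331 = 0.3436 m·K/W
Q' = ΔT/ΣR = (87.9 °C − 34.3 °C)/0.3436 = 156.0 W/m
From the inner boundary to the PTFE/HDPE interface, ΣR_partial = 0.2703 m·K/W.
T_interface = T_in − Q'·ΣR_partial = 87.9 °C − (156.0)(0.2703) = 45.7 °C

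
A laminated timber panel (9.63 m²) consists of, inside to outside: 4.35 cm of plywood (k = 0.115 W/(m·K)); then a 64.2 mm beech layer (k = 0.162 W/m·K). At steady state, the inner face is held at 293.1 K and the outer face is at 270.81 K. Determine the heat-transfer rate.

Resistance network (inner→outer):
  R_plywood = L/(kA) = 0.0435/(0.115·9.63) = 0.03928 K/W
  R_beech = L/(kA) = 0.0642/(0.162·9.63) = 0.04115 K/W
ΣR = 0.03928 + 0.04115 = 0.08043 K/W
Q = ΔT/ΣR = (293.1 K − 270.81 K)/0.08043 = 277 W

Q = 277 W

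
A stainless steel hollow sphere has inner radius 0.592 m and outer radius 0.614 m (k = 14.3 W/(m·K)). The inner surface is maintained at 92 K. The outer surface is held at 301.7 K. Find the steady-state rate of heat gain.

Q = 623 kW

Q = 4πk·ΔT/(1/r₁ − 1/r₂) = 4π × 14.3 × 209.7 / (1/0.592 − 1/0.614) = 6.23×10^5 W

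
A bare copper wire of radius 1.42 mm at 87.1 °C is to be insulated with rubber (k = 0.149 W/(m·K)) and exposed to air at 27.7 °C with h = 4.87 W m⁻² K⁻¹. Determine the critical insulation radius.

r_cr = 3.06 cm

For a cylinder, r_cr = k_ins/h = 0.149/4.87 = 0.0306 m = 3.06 cm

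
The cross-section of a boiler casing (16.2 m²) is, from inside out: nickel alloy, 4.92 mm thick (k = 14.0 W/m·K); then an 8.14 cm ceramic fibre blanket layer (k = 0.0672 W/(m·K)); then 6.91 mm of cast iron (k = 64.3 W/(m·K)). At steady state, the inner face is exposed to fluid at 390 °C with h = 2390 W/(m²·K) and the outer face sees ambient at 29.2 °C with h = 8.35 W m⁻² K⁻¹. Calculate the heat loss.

Resistance network (inner→outer):
  R_conv,in = 1/(hA) = 1/(2390·16.2) = 2.583×10^-5 K/W
  R_nickel alloy = L/(kA) = 0.00492/(14.0·16.2) = 2.169×10^-5 K/W
  R_ceramic fibre blanket = L/(kA) = 0.0814/(0.0672·16.2) = 0.07477 K/W
  R_cast iron = L/(kA) = 0.00691/(64.3·16.2) = 6.634×10^-6 K/W
  R_conv,out = 1/(hA) = 1/(8.35·16.2) = 0.007393 K/W
ΣR = 2.583×10^-5 + 2.169×10^-5 + 0.07477 + 6.634×10^-6 + 0.007393 = 0.08222 K/W
Q = ΔT/ΣR = (390 °C − 29.2 °C)/0.08222 = 4390 W

Q = 4.39 kW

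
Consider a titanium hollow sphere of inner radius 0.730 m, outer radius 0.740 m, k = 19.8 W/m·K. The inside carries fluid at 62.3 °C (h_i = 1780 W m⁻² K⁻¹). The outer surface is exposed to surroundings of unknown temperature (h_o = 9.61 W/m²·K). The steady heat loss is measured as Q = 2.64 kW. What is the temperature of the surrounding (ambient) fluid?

T_out = 22.0 °C

Series resistances:
  R_conv,in = 1/(4πr²h) = 1/(4π·0.730²·1780) = 8.389×10^-5 K/W
  R_titanium = (1/0.730 − 1/0.740)/(4πk) = 0.01851/(4π·19.8) = 7.440×10^-5 K/W
  R_conv,out = 1/(4πr²h) = 1/(4π·0.740²·9.61) = 0.01512 K/W
ΣR = 0.01528 K/W
ΔT = Q·ΣR = 2640 × 0.01528 = 40.34 K
Heat flows outward, so T_out = T_in − ΔT = 62.3 − 40.34 = 22.0 °C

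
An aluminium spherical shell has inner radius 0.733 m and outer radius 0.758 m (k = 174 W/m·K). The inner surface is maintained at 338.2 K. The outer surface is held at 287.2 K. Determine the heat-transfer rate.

Q = 4πk·ΔT/(1/r₁ − 1/r₂) = 4π × 174 × 51 / (1/0.733 − 1/0.758) = 2.48×10^6 W

Q = 2480 kW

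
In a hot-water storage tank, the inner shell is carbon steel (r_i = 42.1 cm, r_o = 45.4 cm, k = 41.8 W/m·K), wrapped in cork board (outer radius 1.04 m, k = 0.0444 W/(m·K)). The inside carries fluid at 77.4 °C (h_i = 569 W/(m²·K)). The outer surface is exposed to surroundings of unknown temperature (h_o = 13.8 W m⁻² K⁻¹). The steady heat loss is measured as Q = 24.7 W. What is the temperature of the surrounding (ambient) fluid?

T_out = 22.3 °C

Series resistances:
  R_conv,in = 1/(4πr²h) = 1/(4π·0.421²·569) = 7.891×10^-4 K/W
  R_carbon steel = (1/0.421 − 1/0.454)/(4πk) = 0.1727/(4π·41.8) = 3.287×10^-4 K/W
  R_cork board = (1/0.454 − 1/1.04)/(4πk) = 1.241/(4π·0.0444) = 2.224 K/W
  R_conv,out = 1/(4πr²h) = 1/(4π·1.04²·13.8) = 0.005331 K/W
ΣR = 2.231 K/W
ΔT = Q·ΣR = 24.7 × 2.231 = 55.11 K
Heat flows outward, so T_out = T_in − ΔT = 77.4 − 55.11 = 22.3 °C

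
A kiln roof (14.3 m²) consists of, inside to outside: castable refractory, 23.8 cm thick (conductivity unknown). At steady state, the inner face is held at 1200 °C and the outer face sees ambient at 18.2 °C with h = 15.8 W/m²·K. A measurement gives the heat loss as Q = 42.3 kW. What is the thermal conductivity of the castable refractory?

k = 0.708 W/m·K

ΣR = ΔT/Q = |1200 − 18.2|/42300 = 0.02794 K/W
Known resistances:
  R_conv,out = 1/(hA) = 1/(15.8·14.3) = 0.004426 K/W
R_castable refractory = ΣR − ΣR_known = 0.02794 − 0.004426 = 0.02351 K/W
L/(kA) = 0.02351 ⇒ k = 0.238/(0.02351·14.3) = 0.708 W/m·K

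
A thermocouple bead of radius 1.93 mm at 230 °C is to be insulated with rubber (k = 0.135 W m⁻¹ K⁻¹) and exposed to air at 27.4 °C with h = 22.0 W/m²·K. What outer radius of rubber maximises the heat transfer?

For a sphere, r_cr = 2k_ins/h = 2·0.135/22.0 = 0.0123 m = 1.23 cm

r_cr = 1.23 cm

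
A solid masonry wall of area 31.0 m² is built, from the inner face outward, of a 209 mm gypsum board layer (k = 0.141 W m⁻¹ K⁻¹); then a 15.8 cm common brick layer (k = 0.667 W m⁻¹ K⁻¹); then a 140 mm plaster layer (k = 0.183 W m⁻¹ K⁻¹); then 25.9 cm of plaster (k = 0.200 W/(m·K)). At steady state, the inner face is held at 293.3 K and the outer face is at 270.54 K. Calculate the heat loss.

Q = 187 W

Treat each layer as a resistance in series:
  R_gypsum board = L/(kA) = 0.209/(0.141·31.0) = 0.04782 K/W
  R_common brick = L/(kA) = 0.158/(0.667·31.0) = 0.007641 K/W
  R_plaster = L/(kA) = 0.140/(0.183·31.0) = 0.02468 K/W
  R_plaster = L/(kA) = 0.259/(0.200·31.0) = 0.04177 K/W
ΣR = 0.04782 + 0.007641 + 0.02468 + 0.04177 = 0.1219 K/W
Q = ΔT/ΣR = (293.3 K − 270.54 K)/0.1219 = 187 W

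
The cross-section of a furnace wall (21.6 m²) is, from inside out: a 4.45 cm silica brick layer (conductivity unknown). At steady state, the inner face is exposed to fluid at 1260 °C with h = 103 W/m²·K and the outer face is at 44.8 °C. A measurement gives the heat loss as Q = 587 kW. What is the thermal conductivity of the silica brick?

ΣR = ΔT/Q = |1260 − 44.8|/5.87×10^5 = 0.002070 K/W
Known resistances:
  R_conv,in = 1/(hA) = 1/(103·21.6) = 4.495×10^-4 K/W
R_silica brick = ΣR − ΣR_known = 0.002070 − 4.495×10^-4 = 0.001620 K/W
L/(kA) = 0.001620 ⇒ k = 0.0445/(0.001620·21.6) = 1.27 W/m·K

k = 1.27 W/m·K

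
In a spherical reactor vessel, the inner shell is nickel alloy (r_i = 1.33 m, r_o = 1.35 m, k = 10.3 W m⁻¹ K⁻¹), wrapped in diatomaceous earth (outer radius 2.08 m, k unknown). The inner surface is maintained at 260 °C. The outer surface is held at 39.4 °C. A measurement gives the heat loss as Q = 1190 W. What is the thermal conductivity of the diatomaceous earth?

ΣR = ΔT/Q = |260 − 39.4|/1190 = 0.1854 K/W
Known resistances:
  R_nickel alloy = (1/1.33 − 1/1.35)/(4πk) = 0.01114/(4π·10.3) = 8.606×10^-5 K/W
R_diatomaceous earth = ΣR − ΣR_known = 0.1854 − 8.606×10^-5 = 0.1853 K/W
(1/r₁−1/r₂)/(4πk) = 0.1853 ⇒ k = 0.2600/(4π·0.1853) = 0.112 W/m·K

k = 0.112 W/m·K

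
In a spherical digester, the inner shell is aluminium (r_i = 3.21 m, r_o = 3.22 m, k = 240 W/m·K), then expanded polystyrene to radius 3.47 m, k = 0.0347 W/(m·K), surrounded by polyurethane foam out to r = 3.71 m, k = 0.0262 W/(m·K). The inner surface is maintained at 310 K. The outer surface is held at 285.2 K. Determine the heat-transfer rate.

Treat each layer as a resistance in series:
  R_aluminium = (1/3.21 − 1/3.22)/(4πk) = 9.675×10^-4/(4π·240) = 3.208×10^-7 K/W
  R_expanded polystyrene = (1/3.22 − 1/3.47)/(4πk) = 0.02237/(4π·0.0347) = 0.05131 K/W
  R_polyurethane foam = (1/3.47 − 1/3.71)/(4πk) = 0.01864/(4π·0.0262) = 0.05662 K/W
ΣR = 3.208×10^-7 + 0.05131 + 0.05662 = 0.1079 K/W
Q = ΔT/ΣR = (310 K − 285.2 K)/0.1079 = 230 W

Q = 230 W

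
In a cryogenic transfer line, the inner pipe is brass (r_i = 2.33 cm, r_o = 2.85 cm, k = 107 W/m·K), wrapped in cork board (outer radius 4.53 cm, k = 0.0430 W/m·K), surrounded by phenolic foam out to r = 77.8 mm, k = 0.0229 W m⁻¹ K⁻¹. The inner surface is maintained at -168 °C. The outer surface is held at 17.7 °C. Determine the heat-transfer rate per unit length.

Q' = 33.9 W/m

Treat each layer as a resistance in series:
  R'_brass = ln(0.0285/0.0233)/(2πk) = 0.2015/(2π·107) = 2.996×10^-4 m·K/W
  R'_cork board = ln(0.0453/0.0285)/(2πk) = 0.4634/(2π·0.0430) = 1.715 m·K/W
  R'_phenolic foam = ln(0.0778/0.0453)/(2πk) = 0.5408/(2π·0.0229) = 3.759 m·K/W
ΣR = 2.996×10^-4 + 1.715 + 3.759 = 5.474 m·K/W
Q' = ΔT/ΣR = (-168 °C − 17.7 °C)/5.474 = -33.9 W/m
(Negative Q' ⇒ heat flows inward; heat gain = 33.9 W/m.)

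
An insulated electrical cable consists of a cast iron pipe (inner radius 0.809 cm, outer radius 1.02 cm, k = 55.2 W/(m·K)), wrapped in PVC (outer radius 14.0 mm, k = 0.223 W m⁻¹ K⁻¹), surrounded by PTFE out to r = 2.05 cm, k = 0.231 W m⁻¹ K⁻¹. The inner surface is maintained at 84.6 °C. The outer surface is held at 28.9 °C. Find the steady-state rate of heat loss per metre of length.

Q' = 114 W/m

Treat each layer as a resistance in series:
  R'_cast iron = ln(0.0102/0.00809)/(2πk) = 0.2318/(2π·55.2) = 6.682×10^-4 m·K/W
  R'_PVC = ln(0.0140/0.0102)/(2πk) = 0.3167/(2π·0.223) = 0.2260 m·K/W
  R'_PTFE = ln(0.0205/0.0140)/(2πk) = 0.3814/(2π·0.231) = 0.2628 m·K/W
ΣR = 6.682×10^-4 + 0.2260 + 0.2628 = 0.4895 m·K/W
Q' = ΔT/ΣR = (84.6 °C − 28.9 °C)/0.4895 = 114 W/m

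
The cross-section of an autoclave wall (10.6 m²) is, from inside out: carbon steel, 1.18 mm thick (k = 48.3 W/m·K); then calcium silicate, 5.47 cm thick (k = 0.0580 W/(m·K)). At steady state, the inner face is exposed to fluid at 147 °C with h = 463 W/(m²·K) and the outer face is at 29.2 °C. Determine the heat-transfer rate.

Q = 1320 W

Treat each layer as a resistance in series:
  R_conv,in = 1/(hA) = 1/(463·10.6) = 2.038×10^-4 K/W
  R_carbon steel = L/(kA) = 0.00118/(48.3·10.6) = 2.305×10^-6 K/W
  R_calcium silicate = L/(kA) = 0.0547/(0.0580·10.6) = 0.08897 K/W
ΣR = 2.038×10^-4 + 2.305×10^-6 + 0.08897 = 0.08918 K/W
Q = ΔT/ΣR = (147 °C − 29.2 °C)/0.08918 = 1320 W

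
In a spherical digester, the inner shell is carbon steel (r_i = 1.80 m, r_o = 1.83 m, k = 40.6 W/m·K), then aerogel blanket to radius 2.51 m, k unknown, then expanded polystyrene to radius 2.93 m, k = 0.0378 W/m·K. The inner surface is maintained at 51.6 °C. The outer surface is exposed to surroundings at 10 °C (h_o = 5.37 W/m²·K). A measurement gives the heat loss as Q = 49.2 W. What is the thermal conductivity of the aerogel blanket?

k = 0.0163 W/m·K

ΣR = ΔT/Q = |51.6 − 10|/49.2 = 0.8455 K/W
Known resistances:
  R_carbon steel = (1/1.80 − 1/1.83)/(4πk) = 0.009107/(4π·40.6) = 1.785×10^-5 K/W
  R_expanded polystyrene = (1/2.51 − 1/2.93)/(4πk) = 0.05711/(4π·0.0378) = 0.1202 K/W
  R_conv,out = 1/(4πr²h) = 1/(4π·2.93²·5.37) = 0.001726 K/W
R_aerogel blanket = ΣR − ΣR_known = 0.8455 − 0.1219 = 0.7236 K/W
(1/r₁−1/r₂)/(4πk) = 0.7236 ⇒ k = 0.1480/(4π·0.7236) = 0.0163 W/m·K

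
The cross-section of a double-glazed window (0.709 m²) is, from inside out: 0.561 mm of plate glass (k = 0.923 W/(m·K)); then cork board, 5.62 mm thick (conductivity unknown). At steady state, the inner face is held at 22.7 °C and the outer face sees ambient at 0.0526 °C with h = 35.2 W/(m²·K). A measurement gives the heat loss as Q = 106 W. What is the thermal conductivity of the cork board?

k = 0.0459 W/m·K

ΣR = ΔT/Q = |22.7 − 0.0526|/106 = 0.2137 K/W
Known resistances:
  R_plate glass = L/(kA) = 5.61×10^-4/(0.923·0.709) = 8.573×10^-4 K/W
  R_conv,out = 1/(hA) = 1/(35.2·0.709) = 0.04007 K/W
R_cork board = ΣR − ΣR_known = 0.2137 − 0.04093 = 0.1728 K/W
L/(kA) = 0.1728 ⇒ k = 0.00562/(0.1728·0.709) = 0.0459 W/m·K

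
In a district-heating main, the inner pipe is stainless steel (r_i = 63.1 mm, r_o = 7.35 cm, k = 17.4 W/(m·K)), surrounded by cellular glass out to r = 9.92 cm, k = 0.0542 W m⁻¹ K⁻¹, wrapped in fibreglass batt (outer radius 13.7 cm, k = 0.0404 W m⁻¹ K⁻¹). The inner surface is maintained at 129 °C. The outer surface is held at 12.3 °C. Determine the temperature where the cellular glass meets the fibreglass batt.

T = 81.2 °C

Treat each layer as a resistance in series:
  R'_stainless steel = ln(0.0735/0.0631)/(2πk) = 0.1526/(2π·17.4) = 0.001395 m·K/W
  R'_cellular glass = ln(0.0992/0.0735)/(2πk) = 0.2999/(2π·0.0542) = 0.8805 m·K/W
  R'_fibreglass batt = ln(0.137/0.0992)/(2πk) = 0.3228/(2π·0.0404) = 1.272 m·K/W
ΣR = 0.001395 + 0.8805 + 1.272 = 2.154 m·K/W
Q' = ΔT/ΣR = (129 °C − 12.3 °C)/2.154 = 54.18 W/m
From the inner boundary to the cellular glass/fibreglass batt interface, ΣR_partial = 0.8819 m·K/W.
T_interface = T_in − Q'·ΣR_partial = 129 °C − (54.18)(0.8819) = 81.2 °C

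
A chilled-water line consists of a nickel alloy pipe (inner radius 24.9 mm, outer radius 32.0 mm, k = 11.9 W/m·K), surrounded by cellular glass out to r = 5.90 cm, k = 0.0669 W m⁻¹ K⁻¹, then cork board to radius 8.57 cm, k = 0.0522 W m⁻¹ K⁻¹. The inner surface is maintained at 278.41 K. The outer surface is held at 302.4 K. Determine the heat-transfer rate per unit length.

Series thermal resistances, inner to outer:
  R'_nickel alloy = ln(0.0320/0.0249)/(2πk) = 0.2509/(2π·11.9) = 0.003355 m·K/W
  R'_cellular glass = ln(0.0590/0.0320)/(2πk) = 0.6118/(2π·0.0669) = 1.455 m·K/W
  R'_cork board = ln(0.0857/0.0590)/(2πk) = 0.3733/(2π·0.0522) = 1.138 m·K/W
ΣR = 0.003355 + 1.455 + 1.138 = 2.596 m·K/W
Q' = ΔT/ΣR = (278.41 K − 302.4 K)/2.596 = -9.24 W/m
(Negative Q' ⇒ heat flows inward; heat gain = 9.24 W/m.)

Q' = 9.24 W/m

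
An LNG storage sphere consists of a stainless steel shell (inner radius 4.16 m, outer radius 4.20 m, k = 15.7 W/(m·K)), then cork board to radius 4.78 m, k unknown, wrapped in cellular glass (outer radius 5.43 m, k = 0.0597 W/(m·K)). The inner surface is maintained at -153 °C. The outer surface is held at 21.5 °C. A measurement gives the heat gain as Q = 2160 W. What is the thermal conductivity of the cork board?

k = 0.0485 W/m·K

ΣR = ΔT/Q = |-153 − 21.5|/2160 = 0.08079 K/W
Known resistances:
  R_stainless steel = (1/4.16 − 1/4.20)/(4πk) = 0.002289/(4π·15.7) = 1.160×10^-5 K/W
  R_cellular glass = (1/4.78 − 1/5.43)/(4πk) = 0.02504/(4π·0.0597) = 0.03338 K/W
R_cork board = ΣR − ΣR_known = 0.08079 − 0.03339 = 0.04740 K/W
(1/r₁−1/r₂)/(4πk) = 0.04740 ⇒ k = 0.02889/(4π·0.04740) = 0.0485 W/m·K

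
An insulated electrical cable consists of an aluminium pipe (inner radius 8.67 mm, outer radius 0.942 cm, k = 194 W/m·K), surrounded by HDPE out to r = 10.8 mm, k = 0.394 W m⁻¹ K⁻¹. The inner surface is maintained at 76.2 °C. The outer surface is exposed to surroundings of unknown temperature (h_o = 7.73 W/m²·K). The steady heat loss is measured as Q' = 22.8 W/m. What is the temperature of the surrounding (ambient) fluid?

T_out = 31.5 °C

Series resistances:
  R'_aluminium = ln(0.00942/0.00867)/(2πk) = 0.08297/(2π·194) = 6.806×10^-5 m·K/W
  R'_HDPE = ln(0.0108/0.00942)/(2πk) = 0.1367/(2π·0.394) = 0.05522 m·K/W
  R'_conv,out = 1/(2πr h) = 1/(2π·0.0108·7.73) = 1.906 m·K/W
ΣR = 1.962 m·K/W
ΔT = Q'·ΣR = 22.8 × 1.962 = 44.73 K
Heat flows outward, so T_out = T_in − ΔT = 76.2 − 44.73 = 31.5 °C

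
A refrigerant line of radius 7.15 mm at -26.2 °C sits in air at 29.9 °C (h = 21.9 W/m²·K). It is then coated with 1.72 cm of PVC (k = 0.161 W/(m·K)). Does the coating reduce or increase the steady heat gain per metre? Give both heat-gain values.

Critical radius for a cylinder: r_cr = k/h = 0.00735 m = 0.735 cm.
Outer radius after coating: r₂ = 0.00715 + 0.0172 = 0.02435 m.
r₁ < r_cr < r₂: heat gain rises to a maximum at r_cr then falls. Whether the coating helps depends on whether Q(r₂) has dropped back below Q(r₁).
Bare: R = 1/(2πr₁h) = 1.016 m·K/W; Q = 56.1/1.016 = 55.2 W/m.
Coated: R = R_cond + R_conv = 1.510 m·K/W; Q = 56.1/1.510 = 37.2 W/m.

reduces: 55.2 → 37.2 W/m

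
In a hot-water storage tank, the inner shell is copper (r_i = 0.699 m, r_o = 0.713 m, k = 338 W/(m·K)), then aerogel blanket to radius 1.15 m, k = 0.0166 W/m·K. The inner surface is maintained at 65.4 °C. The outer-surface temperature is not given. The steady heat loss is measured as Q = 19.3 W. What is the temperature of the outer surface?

Series resistances:
  R_copper = (1/0.699 − 1/0.713)/(4πk) = 0.02809/(4π·338) = 6.614×10^-6 K/W
  R_aerogel blanket = (1/0.713 − 1/1.15)/(4πk) = 0.5330/(4π·0.0166) = 2.555 K/W
ΣR = 2.555 K/W
ΔT = Q·ΣR = 19.3 × 2.555 = 49.31 K
Heat flows outward, so T_out = T_in − ΔT = 65.4 − 49.31 = 16.1 °C

T_out = 16.1 °C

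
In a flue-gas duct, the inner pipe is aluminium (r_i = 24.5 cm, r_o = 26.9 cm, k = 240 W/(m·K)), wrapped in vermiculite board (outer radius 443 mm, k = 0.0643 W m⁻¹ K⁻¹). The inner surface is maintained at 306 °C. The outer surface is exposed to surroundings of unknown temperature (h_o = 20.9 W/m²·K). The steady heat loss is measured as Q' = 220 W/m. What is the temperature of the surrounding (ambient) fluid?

Series resistances:
  R'_aluminium = ln(0.269/0.245)/(2πk) = 0.09345/(2π·240) = 6.197×10^-5 m·K/W
  R'_vermiculite board = ln(0.443/0.269)/(2πk) = 0.4989/(2π·0.0643) = 1.235 m·K/W
  R'_conv,out = 1/(2πr h) = 1/(2π·0.443·20.9) = 0.01719 m·K/W
ΣR = 1.252 m·K/W
ΔT = Q'·ΣR = 220 × 1.252 = 275.4 K
Heat flows outward, so T_out = T_in − ΔT = 306 − 275.4 = 30.6 °C

T_out = 30.6 °C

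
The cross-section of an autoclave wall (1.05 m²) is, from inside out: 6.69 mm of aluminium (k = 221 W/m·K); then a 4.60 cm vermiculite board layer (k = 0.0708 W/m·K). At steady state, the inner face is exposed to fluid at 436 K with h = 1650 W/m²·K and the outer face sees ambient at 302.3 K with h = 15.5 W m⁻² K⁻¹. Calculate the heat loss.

Treat each layer as a resistance in series:
  R_conv,in = 1/(hA) = 1/(1650·1.05) = 5.772×10^-4 K/W
  R_aluminium = L/(kA) = 0.00669/(221·1.05) = 2.883×10^-5 K/W
  R_vermiculite board = L/(kA) = 0.0460/(0.0708·1.05) = 0.6188 K/W
  R_conv,out = 1/(hA) = 1/(15.5·1.05) = 0.06144 K/W
ΣR = 5.772×10^-4 + 2.883×10^-5 + 0.6188 + 0.06144 = 0.6808 K/W
Q = ΔT/ΣR = (436 K − 302.3 K)/0.6808 = 196 W

Q = 196 W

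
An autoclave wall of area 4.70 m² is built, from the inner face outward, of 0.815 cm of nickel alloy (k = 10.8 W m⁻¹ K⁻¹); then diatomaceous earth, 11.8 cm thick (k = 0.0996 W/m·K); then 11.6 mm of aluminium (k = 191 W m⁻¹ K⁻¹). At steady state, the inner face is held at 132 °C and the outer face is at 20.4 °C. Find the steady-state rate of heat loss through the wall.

Resistance network (inner→outer):
  R_nickel alloy = L/(kA) = 0.00815/(10.8·4.70) = 1.606×10^-4 K/W
  R_diatomaceous earth = L/(kA) = 0.118/(0.0996·4.70) = 0.2521 K/W
  R_aluminium = L/(kA) = 0.0116/(191·4.70) = 1.292×10^-5 K/W
ΣR = 1.606×10^-4 + 0.2521 + 1.292×10^-5 = 0.2523 K/W
Q = ΔT/ΣR = (132 °C − 20.4 °C)/0.2523 = 442 W

Q = 442 W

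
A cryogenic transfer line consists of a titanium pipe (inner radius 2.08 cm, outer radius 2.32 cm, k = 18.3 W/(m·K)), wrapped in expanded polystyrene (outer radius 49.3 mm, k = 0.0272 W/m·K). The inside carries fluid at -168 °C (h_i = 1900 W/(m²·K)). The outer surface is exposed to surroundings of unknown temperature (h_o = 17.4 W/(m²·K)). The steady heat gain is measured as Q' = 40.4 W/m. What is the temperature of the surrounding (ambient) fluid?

Series resistances:
  R'_conv,in = 1/(2πr h) = 1/(2π·0.0208·1900) = 0.004027 m·K/W
  R'_titanium = ln(0.0232/0.0208)/(2πk) = 0.1092/(2π·18.3) = 9.497×10^-4 m·K/W
  R'_expanded polystyrene = ln(0.0493/0.0232)/(2πk) = 0.7538/(2π·0.0272) = 4.411 m·K/W
  R'_conv,out = 1/(2πr h) = 1/(2π·0.0493·17.4) = 0.1855 m·K/W
ΣR = 4.601 m·K/W
ΔT = Q'·ΣR = 40.4 × 4.601 = 185.9 K
Heat flows inward, so T_out = T_in + ΔT = -168 + 185.9 = 17.9 °C

T_out = 17.9 °C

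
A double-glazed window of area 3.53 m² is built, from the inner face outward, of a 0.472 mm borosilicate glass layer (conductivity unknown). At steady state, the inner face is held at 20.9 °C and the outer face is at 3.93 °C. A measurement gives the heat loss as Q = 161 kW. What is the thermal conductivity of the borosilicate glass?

k = 1.27 W/m·K

ΣR = ΔT/Q = |20.9 − 3.93|/1.61×10^5 = 1.054×10^-4 K/W
L/(kA) = 1.054×10^-4 ⇒ k = 4.72×10^-4/(1.054×10^-4·3.53) = 1.27 W/m·K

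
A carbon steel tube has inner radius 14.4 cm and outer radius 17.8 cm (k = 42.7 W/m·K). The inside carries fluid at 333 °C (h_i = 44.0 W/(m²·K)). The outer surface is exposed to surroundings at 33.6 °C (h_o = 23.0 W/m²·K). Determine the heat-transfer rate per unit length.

Treat each layer as a resistance in series:
  R'_conv,in = 1/(2πr h) = 1/(2π·0.144·44.0) = 0.02512 m·K/W
  R'_carbon steel = ln(0.178/0.144)/(2πk) = 0.2120/(2π·42.7) = 7.901×10^-4 m·K/W
  R'_conv,out = 1/(2πr h) = 1/(2π·0.178·23.0) = 0.03888 m·K/W
ΣR = 0.02512 + 7.901×10^-4 + 0.03888 = 0.06479 m·K/W
Q' = ΔT/ΣR = (333 °C − 33.6 °C)/0.06479 = 4620 W/m

Q' = 4.62 kW/m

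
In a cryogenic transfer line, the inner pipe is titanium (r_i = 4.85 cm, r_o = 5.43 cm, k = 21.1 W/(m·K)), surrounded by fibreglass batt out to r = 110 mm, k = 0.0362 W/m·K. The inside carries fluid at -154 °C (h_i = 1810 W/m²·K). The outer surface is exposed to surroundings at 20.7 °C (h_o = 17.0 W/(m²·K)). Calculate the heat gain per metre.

Q' = 54.7 W/m

Treat each layer as a resistance in series:
  R'_conv,in = 1/(2πr h) = 1/(2π·0.0485·1810) = 0.001813 m·K/W
  R'_titanium = ln(0.0543/0.0485)/(2πk) = 0.1130/(2π·21.1) = 8.520×10^-4 m·K/W
  R'_fibreglass batt = ln(0.110/0.0543)/(2πk) = 0.7060/(2π·0.0362) = 3.104 m·K/W
  R'_conv,out = 1/(2πr h) = 1/(2π·0.110·17.0) = 0.08511 m·K/W
ΣR = 0.001813 + 8.520×10^-4 + 3.104 + 0.08511 = 3.192 m·K/W
Q' = ΔT/ΣR = (-154 °C − 20.7 °C)/3.192 = -54.7 W/m
(Negative Q' ⇒ heat flows inward; heat gain = 54.7 W/m.)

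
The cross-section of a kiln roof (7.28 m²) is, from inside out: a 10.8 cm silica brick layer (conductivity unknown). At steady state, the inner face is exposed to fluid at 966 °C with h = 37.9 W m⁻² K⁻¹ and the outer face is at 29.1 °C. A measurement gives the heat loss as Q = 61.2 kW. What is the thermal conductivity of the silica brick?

ΣR = ΔT/Q = |966 − 29.1|/61200 = 0.01531 K/W
Known resistances:
  R_conv,in = 1/(hA) = 1/(37.9·7.28) = 0.003624 K/W
R_silica brick = ΣR − ΣR_known = 0.01531 − 0.003624 = 0.01169 K/W
L/(kA) = 0.01169 ⇒ k = 0.108/(0.01169·7.28) = 1.27 W/m·K

k = 1.27 W/m·K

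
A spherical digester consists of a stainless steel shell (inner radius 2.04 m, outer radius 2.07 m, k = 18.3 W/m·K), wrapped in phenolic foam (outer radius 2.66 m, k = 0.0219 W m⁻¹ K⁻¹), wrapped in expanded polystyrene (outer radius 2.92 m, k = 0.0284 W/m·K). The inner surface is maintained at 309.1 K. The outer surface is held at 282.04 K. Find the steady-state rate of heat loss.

Q = 56.0 W

Resistance network (inner→outer):
  R_stainless steel = (1/2.04 − 1/2.07)/(4πk) = 0.007104/(4π·18.3) = 3.089×10^-5 K/W
  R_phenolic foam = (1/2.07 − 1/2.66)/(4πk) = 0.1072/(4π·0.0219) = 0.3894 K/W
  R_expanded polystyrene = (1/2.66 − 1/2.92)/(4πk) = 0.03347/(4π·0.0284) = 0.09380 K/W
ΣR = 3.089×10^-5 + 0.3894 + 0.09380 = 0.4832 K/W
Q = ΔT/ΣR = (309.1 K − 282.04 K)/0.4832 = 56.0 W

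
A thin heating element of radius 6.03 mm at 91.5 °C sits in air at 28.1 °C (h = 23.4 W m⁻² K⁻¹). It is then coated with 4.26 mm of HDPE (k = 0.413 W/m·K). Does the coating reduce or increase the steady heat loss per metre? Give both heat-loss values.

increases: 56.2 → 73.1 W/m

Critical radius for a cylinder: r_cr = k/h = 0.0176 m = 1.76 cm.
Outer radius after coating: r₂ = 0.00603 + 0.00426 = 0.01029 m.
Since r₁ < r_cr and r₂ ≤ r_cr, the coating moves toward the maximum at r_cr — heat loss rises.
Bare: R = 1/(2πr₁h) = 1.128 m·K/W; Q = 63.4/1.128 = 56.2 W/m.
Coated: R = R_cond + R_conv = 0.8669 m·K/W; Q = 63.4/0.8669 = 73.1 W/m.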